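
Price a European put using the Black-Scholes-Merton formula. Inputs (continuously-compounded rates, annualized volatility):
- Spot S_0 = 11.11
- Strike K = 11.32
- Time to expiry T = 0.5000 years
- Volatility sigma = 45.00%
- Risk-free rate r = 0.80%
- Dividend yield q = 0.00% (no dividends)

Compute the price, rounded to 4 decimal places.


d1 = (ln(S/K) + (r - q + 0.5*sigma^2) * T) / (sigma * sqrt(T)) = 0.11282134
d2 = d1 - sigma * sqrt(T) = -0.20537671
exp(-rT) = 0.99600799; exp(-qT) = 1.00000000
P = K * exp(-rT) * N(-d2) - S_0 * exp(-qT) * N(-d1)
N(-d1) = 0.45508610; N(-d2) = 0.58136109
P = 11.3200 * 0.99600799 * 0.58136109 - 11.1100 * 1.00000000 * 0.45508610 = 1.4987

Answer: Price = 1.4987


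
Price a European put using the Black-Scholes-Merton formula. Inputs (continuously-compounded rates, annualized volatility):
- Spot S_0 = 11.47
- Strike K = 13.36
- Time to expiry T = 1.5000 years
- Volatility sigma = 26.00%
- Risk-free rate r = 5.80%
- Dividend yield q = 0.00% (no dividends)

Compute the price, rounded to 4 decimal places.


Answer: Price = 1.9199

Derivation:
d1 = (ln(S/K) + (r - q + 0.5*sigma^2) * T) / (sigma * sqrt(T)) = -0.04657245
d2 = d1 - sigma * sqrt(T) = -0.36500612
exp(-rT) = 0.91667710; exp(-qT) = 1.00000000
P = K * exp(-rT) * N(-d2) - S_0 * exp(-qT) * N(-d1)
N(-d1) = 0.51857301; N(-d2) = 0.64244658
P = 13.3600 * 0.91667710 * 0.64244658 - 11.4700 * 1.00000000 * 0.51857301 = 1.9199


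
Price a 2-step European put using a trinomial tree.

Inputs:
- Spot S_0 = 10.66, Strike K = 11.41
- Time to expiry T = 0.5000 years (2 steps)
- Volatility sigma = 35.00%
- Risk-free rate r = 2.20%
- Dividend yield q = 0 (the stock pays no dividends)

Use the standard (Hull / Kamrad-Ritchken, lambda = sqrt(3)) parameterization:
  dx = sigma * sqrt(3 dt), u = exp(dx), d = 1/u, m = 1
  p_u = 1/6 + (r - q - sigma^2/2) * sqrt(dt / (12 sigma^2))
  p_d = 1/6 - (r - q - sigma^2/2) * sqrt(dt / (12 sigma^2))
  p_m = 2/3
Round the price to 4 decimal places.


dt = T/N = 0.250000; dx = sigma*sqrt(3*dt) = 0.303109
u = exp(dx) = 1.354062; d = 1/u = 0.738519
p_u = 0.150480, p_m = 0.666667, p_d = 0.182853
Discount per step: exp(-r*dt) = 0.994515
Stock lattice S(k, j) with j the centered position index:
  k=0: S(0,+0) = 10.6600
  k=1: S(1,-1) = 7.8726; S(1,+0) = 10.6600; S(1,+1) = 14.4343
  k=2: S(2,-2) = 5.8141; S(2,-1) = 7.8726; S(2,+0) = 10.6600; S(2,+1) = 14.4343; S(2,+2) = 19.5449
Terminal payoffs V(N, j) = max(K - S_T, 0):
  V(2,-2) = 5.595931; V(2,-1) = 3.537391; V(2,+0) = 0.750000; V(2,+1) = 0.000000; V(2,+2) = 0.000000
Backward induction: V(k, j) = exp(-r*dt) * [p_u * V(k+1, j+1) + p_m * V(k+1, j) + p_d * V(k+1, j-1)]
  V(1,-1) = exp(-r*dt) * [p_u*0.750000 + p_m*3.537391 + p_d*5.595931] = 3.475188
  V(1,+0) = exp(-r*dt) * [p_u*0.000000 + p_m*0.750000 + p_d*3.537391] = 1.140533
  V(1,+1) = exp(-r*dt) * [p_u*0.000000 + p_m*0.000000 + p_d*0.750000] = 0.136388
  V(0,+0) = exp(-r*dt) * [p_u*0.136388 + p_m*1.140533 + p_d*3.475188] = 1.408559

Answer: Price = V(0,0) = 1.4086


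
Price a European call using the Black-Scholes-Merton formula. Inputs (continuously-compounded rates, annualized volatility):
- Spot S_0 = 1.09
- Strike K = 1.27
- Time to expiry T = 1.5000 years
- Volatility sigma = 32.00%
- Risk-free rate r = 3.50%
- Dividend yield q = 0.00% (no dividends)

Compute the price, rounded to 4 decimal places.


Answer: Price = 0.1265

Derivation:
d1 = (ln(S/K) + (r - q + 0.5*sigma^2) * T) / (sigma * sqrt(T)) = -0.06006150
d2 = d1 - sigma * sqrt(T) = -0.45197986
exp(-rT) = 0.94885432; exp(-qT) = 1.00000000
C = S_0 * exp(-qT) * N(d1) - K * exp(-rT) * N(d2)
N(d1) = 0.47605333; N(d2) = 0.32564175
C = 1.0900 * 1.00000000 * 0.47605333 - 1.2700 * 0.94885432 * 0.32564175 = 0.1265


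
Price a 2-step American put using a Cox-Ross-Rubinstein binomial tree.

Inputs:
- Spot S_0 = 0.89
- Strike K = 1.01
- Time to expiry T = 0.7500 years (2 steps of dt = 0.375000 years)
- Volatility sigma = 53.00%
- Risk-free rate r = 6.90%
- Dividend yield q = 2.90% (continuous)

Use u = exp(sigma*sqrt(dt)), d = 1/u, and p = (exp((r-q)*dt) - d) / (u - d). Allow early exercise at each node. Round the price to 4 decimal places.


dt = T/N = 0.375000
u = exp(sigma*sqrt(dt)) = 1.383418; d = 1/u = 0.722847
p = (exp((r-q)*dt) - d) / (u - d) = 0.442444
Discount per step: exp(-r*dt) = 0.974457
Stock lattice S(k, i) with i counting down-moves:
  k=0: S(0,0) = 0.8900
  k=1: S(1,0) = 1.2312; S(1,1) = 0.6433
  k=2: S(2,0) = 1.7033; S(2,1) = 0.8900; S(2,2) = 0.4650
Terminal payoffs V(N, i) = max(K - S_T, 0):
  V(2,0) = 0.000000; V(2,1) = 0.120000; V(2,2) = 0.544968
Backward induction: V(k, i) = exp(-r*dt) * [p * V(k+1, i) + (1-p) * V(k+1, i+1)]; then take max(V_cont, immediate exercise) for American.
  V(1,0) = exp(-r*dt) * [p*0.000000 + (1-p)*0.120000] = 0.065198; exercise = 0.000000; V(1,0) = max -> 0.065198
  V(1,1) = exp(-r*dt) * [p*0.120000 + (1-p)*0.544968] = 0.347826; exercise = 0.366666; V(1,1) = max -> 0.366666
  V(0,0) = exp(-r*dt) * [p*0.065198 + (1-p)*0.366666] = 0.227324; exercise = 0.120000; V(0,0) = max -> 0.227324

Answer: Price = V(0,0) = 0.2273


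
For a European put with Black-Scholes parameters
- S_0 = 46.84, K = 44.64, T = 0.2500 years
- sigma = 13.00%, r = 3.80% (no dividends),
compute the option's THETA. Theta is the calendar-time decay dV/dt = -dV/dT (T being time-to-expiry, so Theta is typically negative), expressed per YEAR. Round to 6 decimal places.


d1 = 0.9187649332; d2 = 0.8537649332
phi(d1) = 0.2615831600; exp(-qT) = 1.0000000000; exp(-rT) = 0.9905449824
Theta = -S*exp(-qT)*phi(d1)*sigma/(2*sqrt(T)) + r*K*exp(-rT)*N(-d2) - q*S*exp(-qT)*N(-d1)
N(-d1) = 0.1791092690; N(-d2) = 0.1966176239; sqrt(T) = 0.5000000000
Term 1 = -46.8400 * 1.0000000000 * 0.2615831600 * 0.1300 / (2 * 0.5000000000) = -1.5928321779
Term 2 = 0.0380 * 44.6400 * 0.9905449824 * 0.1966176239 = 0.3303729097
Term 3 = 0 (no dividend yield, q = 0)
Theta = -1.5928321779 + (0.3303729097) + (0.0000000000) = -1.262459

Answer: Theta = -1.262459


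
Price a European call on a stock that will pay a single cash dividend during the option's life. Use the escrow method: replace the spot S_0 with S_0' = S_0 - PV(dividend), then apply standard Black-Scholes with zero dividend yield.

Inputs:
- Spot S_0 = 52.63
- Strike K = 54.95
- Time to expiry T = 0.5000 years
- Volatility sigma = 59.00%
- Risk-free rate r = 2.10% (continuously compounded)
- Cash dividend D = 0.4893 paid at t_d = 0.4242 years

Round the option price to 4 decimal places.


PV(D) = D * exp(-r * t_d) = 0.4893 * 0.99113136 = 0.48496057
S_0' = S_0 - PV(D) = 52.6300 - 0.48496057 = 52.14503943
d1 = (ln(S_0'/K) + (r + sigma^2/2)*T) / (sigma*sqrt(T)) = 0.10817625
d2 = d1 - sigma*sqrt(T) = -0.30901675
exp(-rT) = 0.98955493
N(d1) = 0.54307206; N(d2) = 0.37865439
C = S_0' * N(d1) - K * exp(-rT) * N(d2) = 52.14503943 * 0.54307206 - 54.9500 * 0.98955493 * 0.37865439 = 7.7288

Answer: Price = 7.7288


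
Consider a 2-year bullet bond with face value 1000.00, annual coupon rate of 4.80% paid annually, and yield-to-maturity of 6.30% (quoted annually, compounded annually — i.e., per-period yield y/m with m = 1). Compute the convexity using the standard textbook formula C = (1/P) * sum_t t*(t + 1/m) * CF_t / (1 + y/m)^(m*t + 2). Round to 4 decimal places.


Coupon per period c = face * coupon_rate / m = 48.000000
Periods per year m = 1; per-period yield y/m = 0.063000
Number of cashflows N = 2
Cashflows (t years, CF_t, discount factor 1/(1+y/m)^(m*t), PV):
  t = 1.0000: CF_t = 48.000000, DF = 0.940734, PV = 45.155221
  t = 2.0000: CF_t = 1048.000000, DF = 0.884980, PV = 927.459072
Price P = sum_t PV_t = 972.614293
Convexity numerator sum_t t*(t + 1/m) * CF_t / (1+y/m)^(m*t + 2):
  t = 1.0000: term = 79.922938
  t = 2.0000: term = 4924.696546
Convexity = (1/P) * sum = 5004.619484 / 972.614293 = 5.145534

Answer: Convexity = 5.1455


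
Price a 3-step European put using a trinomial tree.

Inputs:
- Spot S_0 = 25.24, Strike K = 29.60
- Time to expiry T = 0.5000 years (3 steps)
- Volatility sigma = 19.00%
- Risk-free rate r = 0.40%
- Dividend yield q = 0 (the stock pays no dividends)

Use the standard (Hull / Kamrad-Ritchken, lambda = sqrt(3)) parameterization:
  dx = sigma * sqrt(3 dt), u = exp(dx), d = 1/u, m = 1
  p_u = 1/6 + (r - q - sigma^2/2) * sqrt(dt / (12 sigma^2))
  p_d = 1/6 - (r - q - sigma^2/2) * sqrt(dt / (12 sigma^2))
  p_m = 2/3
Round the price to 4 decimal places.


Answer: Price = V(0,0) = 4.5035

Derivation:
dt = T/N = 0.166667; dx = sigma*sqrt(3*dt) = 0.134350
u = exp(dx) = 1.143793; d = 1/u = 0.874284
p_u = 0.157952, p_m = 0.666667, p_d = 0.175381
Discount per step: exp(-r*dt) = 0.999334
Stock lattice S(k, j) with j the centered position index:
  k=0: S(0,+0) = 25.2400
  k=1: S(1,-1) = 22.0669; S(1,+0) = 25.2400; S(1,+1) = 28.8693
  k=2: S(2,-2) = 19.2928; S(2,-1) = 22.0669; S(2,+0) = 25.2400; S(2,+1) = 28.8693; S(2,+2) = 33.0206
  k=3: S(3,-3) = 16.8673; S(3,-2) = 19.2928; S(3,-1) = 22.0669; S(3,+0) = 25.2400; S(3,+1) = 28.8693; S(3,+2) = 33.0206; S(3,+3) = 37.7687
Terminal payoffs V(N, j) = max(K - S_T, 0):
  V(3,-3) = 12.732661; V(3,-2) = 10.307248; V(3,-1) = 7.533078; V(3,+0) = 4.360000; V(3,+1) = 0.730654; V(3,+2) = 0.000000; V(3,+3) = 0.000000
Backward induction: V(k, j) = exp(-r*dt) * [p_u * V(k+1, j+1) + p_m * V(k+1, j) + p_d * V(k+1, j-1)]
  V(2,-2) = exp(-r*dt) * [p_u*7.533078 + p_m*10.307248 + p_d*12.732661] = 10.287575
  V(2,-1) = exp(-r*dt) * [p_u*4.360000 + p_m*7.533078 + p_d*10.307248] = 7.513412
  V(2,+0) = exp(-r*dt) * [p_u*0.730654 + p_m*4.360000 + p_d*7.533078] = 4.340342
  V(2,+1) = exp(-r*dt) * [p_u*0.000000 + p_m*0.730654 + p_d*4.360000] = 1.250932
  V(2,+2) = exp(-r*dt) * [p_u*0.000000 + p_m*0.000000 + p_d*0.730654] = 0.128058
  V(1,-1) = exp(-r*dt) * [p_u*4.340342 + p_m*7.513412 + p_d*10.287575] = 7.493759
  V(1,+0) = exp(-r*dt) * [p_u*1.250932 + p_m*4.340342 + p_d*7.513412] = 4.405923
  V(1,+1) = exp(-r*dt) * [p_u*0.128058 + p_m*1.250932 + p_d*4.340342] = 1.614320
  V(0,+0) = exp(-r*dt) * [p_u*1.614320 + p_m*4.405923 + p_d*7.493759] = 4.503530


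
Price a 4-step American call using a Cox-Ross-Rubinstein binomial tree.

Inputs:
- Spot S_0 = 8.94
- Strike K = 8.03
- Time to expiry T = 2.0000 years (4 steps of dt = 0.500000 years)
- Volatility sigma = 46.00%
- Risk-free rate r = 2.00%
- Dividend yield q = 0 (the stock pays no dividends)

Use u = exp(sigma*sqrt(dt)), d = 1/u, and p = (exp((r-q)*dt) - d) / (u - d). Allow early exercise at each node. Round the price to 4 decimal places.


dt = T/N = 0.500000
u = exp(sigma*sqrt(dt)) = 1.384403; d = 1/u = 0.722333
p = (exp((r-q)*dt) - d) / (u - d) = 0.434572
Discount per step: exp(-r*dt) = 0.990050
Stock lattice S(k, i) with i counting down-moves:
  k=0: S(0,0) = 8.9400
  k=1: S(1,0) = 12.3766; S(1,1) = 6.4577
  k=2: S(2,0) = 17.1342; S(2,1) = 8.9400; S(2,2) = 4.6646
  k=3: S(3,0) = 23.7206; S(3,1) = 12.3766; S(3,2) = 6.4577; S(3,3) = 3.3694
  k=4: S(4,0) = 32.8388; S(4,1) = 17.1342; S(4,2) = 8.9400; S(4,3) = 4.6646; S(4,4) = 2.4338
Terminal payoffs V(N, i) = max(S_T - K, 0):
  V(4,0) = 24.808843; V(4,1) = 9.104155; V(4,2) = 0.910000; V(4,3) = 0.000000; V(4,4) = 0.000000
Backward induction: V(k, i) = exp(-r*dt) * [p * V(k+1, i) + (1-p) * V(k+1, i+1)]; then take max(V_cont, immediate exercise) for American.
  V(3,0) = exp(-r*dt) * [p*24.808843 + (1-p)*9.104155] = 15.770478; exercise = 15.690578; V(3,0) = max -> 15.770478
  V(3,1) = exp(-r*dt) * [p*9.104155 + (1-p)*0.910000] = 4.426464; exercise = 4.346564; V(3,1) = max -> 4.426464
  V(3,2) = exp(-r*dt) * [p*0.910000 + (1-p)*0.000000] = 0.391526; exercise = 0.000000; V(3,2) = max -> 0.391526
  V(3,3) = exp(-r*dt) * [p*0.000000 + (1-p)*0.000000] = 0.000000; exercise = 0.000000; V(3,3) = max -> 0.000000
  V(2,0) = exp(-r*dt) * [p*15.770478 + (1-p)*4.426464] = 9.263159; exercise = 9.104155; V(2,0) = max -> 9.263159
  V(2,1) = exp(-r*dt) * [p*4.426464 + (1-p)*0.391526] = 2.123654; exercise = 0.910000; V(2,1) = max -> 2.123654
  V(2,2) = exp(-r*dt) * [p*0.391526 + (1-p)*0.000000] = 0.168453; exercise = 0.000000; V(2,2) = max -> 0.168453
  V(1,0) = exp(-r*dt) * [p*9.263159 + (1-p)*2.123654] = 5.174281; exercise = 4.346564; V(1,0) = max -> 5.174281
  V(1,1) = exp(-r*dt) * [p*2.123654 + (1-p)*0.168453] = 1.007998; exercise = 0.000000; V(1,1) = max -> 1.007998
  V(0,0) = exp(-r*dt) * [p*5.174281 + (1-p)*1.007998] = 2.790504; exercise = 0.910000; V(0,0) = max -> 2.790504

Answer: Price = V(0,0) = 2.7905


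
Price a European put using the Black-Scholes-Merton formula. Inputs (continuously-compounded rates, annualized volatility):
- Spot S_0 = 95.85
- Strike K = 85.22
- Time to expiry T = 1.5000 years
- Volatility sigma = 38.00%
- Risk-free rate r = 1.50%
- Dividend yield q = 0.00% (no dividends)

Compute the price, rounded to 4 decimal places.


d1 = (ln(S/K) + (r - q + 0.5*sigma^2) * T) / (sigma * sqrt(T)) = 0.53361988
d2 = d1 - sigma * sqrt(T) = 0.06821683
exp(-rT) = 0.97775124; exp(-qT) = 1.00000000
P = K * exp(-rT) * N(-d2) - S_0 * exp(-qT) * N(-d1)
N(-d1) = 0.29680227; N(-d2) = 0.47280651
P = 85.2200 * 0.97775124 * 0.47280651 - 95.8500 * 1.00000000 * 0.29680227 = 10.9476

Answer: Price = 10.9476


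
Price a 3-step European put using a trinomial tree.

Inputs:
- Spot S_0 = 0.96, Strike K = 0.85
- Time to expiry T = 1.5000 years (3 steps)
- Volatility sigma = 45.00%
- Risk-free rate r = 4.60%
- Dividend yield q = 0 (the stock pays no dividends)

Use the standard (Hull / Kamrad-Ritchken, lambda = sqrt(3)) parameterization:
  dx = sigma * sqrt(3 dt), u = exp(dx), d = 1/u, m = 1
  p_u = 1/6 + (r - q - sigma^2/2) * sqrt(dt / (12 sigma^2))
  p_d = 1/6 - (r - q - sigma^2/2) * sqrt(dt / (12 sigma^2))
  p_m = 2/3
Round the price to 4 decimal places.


dt = T/N = 0.500000; dx = sigma*sqrt(3*dt) = 0.551135
u = exp(dx) = 1.735222; d = 1/u = 0.576295
p_u = 0.141605, p_m = 0.666667, p_d = 0.191729
Discount per step: exp(-r*dt) = 0.977262
Stock lattice S(k, j) with j the centered position index:
  k=0: S(0,+0) = 0.9600
  k=1: S(1,-1) = 0.5532; S(1,+0) = 0.9600; S(1,+1) = 1.6658
  k=2: S(2,-2) = 0.3188; S(2,-1) = 0.5532; S(2,+0) = 0.9600; S(2,+1) = 1.6658; S(2,+2) = 2.8906
  k=3: S(3,-3) = 0.1837; S(3,-2) = 0.3188; S(3,-1) = 0.5532; S(3,+0) = 0.9600; S(3,+1) = 1.6658; S(3,+2) = 2.8906; S(3,+3) = 5.0158
Terminal payoffs V(N, j) = max(K - S_T, 0):
  V(3,-3) = 0.666259; V(3,-2) = 0.531168; V(3,-1) = 0.296757; V(3,+0) = 0.000000; V(3,+1) = 0.000000; V(3,+2) = 0.000000; V(3,+3) = 0.000000
Backward induction: V(k, j) = exp(-r*dt) * [p_u * V(k+1, j+1) + p_m * V(k+1, j) + p_d * V(k+1, j-1)]
  V(2,-2) = exp(-r*dt) * [p_u*0.296757 + p_m*0.531168 + p_d*0.666259] = 0.511964
  V(2,-1) = exp(-r*dt) * [p_u*0.000000 + p_m*0.296757 + p_d*0.531168] = 0.292864
  V(2,+0) = exp(-r*dt) * [p_u*0.000000 + p_m*0.000000 + p_d*0.296757] = 0.055603
  V(2,+1) = exp(-r*dt) * [p_u*0.000000 + p_m*0.000000 + p_d*0.000000] = 0.000000
  V(2,+2) = exp(-r*dt) * [p_u*0.000000 + p_m*0.000000 + p_d*0.000000] = 0.000000
  V(1,-1) = exp(-r*dt) * [p_u*0.055603 + p_m*0.292864 + p_d*0.511964] = 0.294424
  V(1,+0) = exp(-r*dt) * [p_u*0.000000 + p_m*0.055603 + p_d*0.292864] = 0.091100
  V(1,+1) = exp(-r*dt) * [p_u*0.000000 + p_m*0.000000 + p_d*0.055603] = 0.010418
  V(0,+0) = exp(-r*dt) * [p_u*0.010418 + p_m*0.091100 + p_d*0.294424] = 0.115960

Answer: Price = V(0,0) = 0.1160


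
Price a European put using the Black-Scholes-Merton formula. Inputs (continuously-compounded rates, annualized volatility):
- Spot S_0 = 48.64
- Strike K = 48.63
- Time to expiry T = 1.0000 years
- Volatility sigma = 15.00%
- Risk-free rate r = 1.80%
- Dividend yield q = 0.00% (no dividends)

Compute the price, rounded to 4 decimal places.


d1 = (ln(S/K) + (r - q + 0.5*sigma^2) * T) / (sigma * sqrt(T)) = 0.19637075
d2 = d1 - sigma * sqrt(T) = 0.04637075
exp(-rT) = 0.98216103; exp(-qT) = 1.00000000
P = K * exp(-rT) * N(-d2) - S_0 * exp(-qT) * N(-d1)
N(-d1) = 0.42215999; N(-d2) = 0.48150737
P = 48.6300 * 0.98216103 * 0.48150737 - 48.6400 * 1.00000000 * 0.42215999 = 2.4641

Answer: Price = 2.4641


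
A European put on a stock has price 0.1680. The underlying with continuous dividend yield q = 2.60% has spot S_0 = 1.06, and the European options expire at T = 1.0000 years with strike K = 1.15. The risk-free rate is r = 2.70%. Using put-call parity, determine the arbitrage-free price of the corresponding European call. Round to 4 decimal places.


Put-call parity: C - P = S_0 * exp(-qT) - K * exp(-rT).
S_0 * exp(-qT) = 1.0600 * 0.97433509 = 1.03279519
K * exp(-rT) = 1.1500 * 0.97336124 = 1.11936543
C = P + S*exp(-qT) - K*exp(-rT)
C = 0.1680 + 1.03279519 - 1.11936543 = 0.0814

Answer: Call price = 0.0814


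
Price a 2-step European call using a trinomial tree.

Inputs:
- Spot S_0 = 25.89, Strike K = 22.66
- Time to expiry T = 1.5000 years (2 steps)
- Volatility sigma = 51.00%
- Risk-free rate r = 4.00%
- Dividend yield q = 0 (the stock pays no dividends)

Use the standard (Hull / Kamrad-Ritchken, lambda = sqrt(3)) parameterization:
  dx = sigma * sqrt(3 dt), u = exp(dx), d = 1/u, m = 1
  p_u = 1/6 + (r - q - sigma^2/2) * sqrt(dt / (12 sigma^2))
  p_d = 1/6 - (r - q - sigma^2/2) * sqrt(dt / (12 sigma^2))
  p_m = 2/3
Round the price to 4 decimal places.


Answer: Price = V(0,0) = 7.9528

Derivation:
dt = T/N = 0.750000; dx = sigma*sqrt(3*dt) = 0.765000
u = exp(dx) = 2.148994; d = 1/u = 0.465334
p_u = 0.122525, p_m = 0.666667, p_d = 0.210809
Discount per step: exp(-r*dt) = 0.970446
Stock lattice S(k, j) with j the centered position index:
  k=0: S(0,+0) = 25.8900
  k=1: S(1,-1) = 12.0475; S(1,+0) = 25.8900; S(1,+1) = 55.6375
  k=2: S(2,-2) = 5.6061; S(2,-1) = 12.0475; S(2,+0) = 25.8900; S(2,+1) = 55.6375; S(2,+2) = 119.5646
Terminal payoffs V(N, j) = max(S_T - K, 0):
  V(2,-2) = 0.000000; V(2,-1) = 0.000000; V(2,+0) = 3.230000; V(2,+1) = 32.977464; V(2,+2) = 96.904598
Backward induction: V(k, j) = exp(-r*dt) * [p_u * V(k+1, j+1) + p_m * V(k+1, j) + p_d * V(k+1, j-1)]
  V(1,-1) = exp(-r*dt) * [p_u*3.230000 + p_m*0.000000 + p_d*0.000000] = 0.384058
  V(1,+0) = exp(-r*dt) * [p_u*32.977464 + p_m*3.230000 + p_d*0.000000] = 6.010824
  V(1,+1) = exp(-r*dt) * [p_u*96.904598 + p_m*32.977464 + p_d*3.230000] = 33.518293
  V(0,+0) = exp(-r*dt) * [p_u*33.518293 + p_m*6.010824 + p_d*0.384058] = 7.952793


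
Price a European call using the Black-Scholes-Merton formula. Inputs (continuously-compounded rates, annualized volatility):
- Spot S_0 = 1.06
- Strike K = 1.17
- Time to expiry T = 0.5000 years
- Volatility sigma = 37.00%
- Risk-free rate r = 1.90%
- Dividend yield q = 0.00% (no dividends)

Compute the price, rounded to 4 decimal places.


Answer: Price = 0.0726

Derivation:
d1 = (ln(S/K) + (r - q + 0.5*sigma^2) * T) / (sigma * sqrt(T)) = -0.21025855
d2 = d1 - sigma * sqrt(T) = -0.47188806
exp(-rT) = 0.99054498; exp(-qT) = 1.00000000
C = S_0 * exp(-qT) * N(d1) - K * exp(-rT) * N(d2)
N(d1) = 0.41673294; N(d2) = 0.31850335
C = 1.0600 * 1.00000000 * 0.41673294 - 1.1700 * 0.99054498 * 0.31850335 = 0.0726


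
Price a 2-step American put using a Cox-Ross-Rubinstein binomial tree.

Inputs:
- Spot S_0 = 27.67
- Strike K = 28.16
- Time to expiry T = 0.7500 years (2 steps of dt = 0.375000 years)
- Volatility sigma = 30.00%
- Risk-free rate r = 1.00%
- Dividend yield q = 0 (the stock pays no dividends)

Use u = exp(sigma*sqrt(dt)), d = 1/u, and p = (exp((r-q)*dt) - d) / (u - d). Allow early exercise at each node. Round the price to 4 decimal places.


Answer: Price = V(0,0) = 2.8604

Derivation:
dt = T/N = 0.375000
u = exp(sigma*sqrt(dt)) = 1.201669; d = 1/u = 0.832176
p = (exp((r-q)*dt) - d) / (u - d) = 0.464369
Discount per step: exp(-r*dt) = 0.996257
Stock lattice S(k, i) with i counting down-moves:
  k=0: S(0,0) = 27.6700
  k=1: S(1,0) = 33.2502; S(1,1) = 23.0263
  k=2: S(2,0) = 39.9557; S(2,1) = 27.6700; S(2,2) = 19.1619
Terminal payoffs V(N, i) = max(K - S_T, 0):
  V(2,0) = 0.000000; V(2,1) = 0.490000; V(2,2) = 8.998073
Backward induction: V(k, i) = exp(-r*dt) * [p * V(k+1, i) + (1-p) * V(k+1, i+1)]; then take max(V_cont, immediate exercise) for American.
  V(1,0) = exp(-r*dt) * [p*0.000000 + (1-p)*0.490000] = 0.261477; exercise = 0.000000; V(1,0) = max -> 0.261477
  V(1,1) = exp(-r*dt) * [p*0.490000 + (1-p)*8.998073] = 5.028297; exercise = 5.133699; V(1,1) = max -> 5.133699
  V(0,0) = exp(-r*dt) * [p*0.261477 + (1-p)*5.133699] = 2.860444; exercise = 0.490000; V(0,0) = max -> 2.860444


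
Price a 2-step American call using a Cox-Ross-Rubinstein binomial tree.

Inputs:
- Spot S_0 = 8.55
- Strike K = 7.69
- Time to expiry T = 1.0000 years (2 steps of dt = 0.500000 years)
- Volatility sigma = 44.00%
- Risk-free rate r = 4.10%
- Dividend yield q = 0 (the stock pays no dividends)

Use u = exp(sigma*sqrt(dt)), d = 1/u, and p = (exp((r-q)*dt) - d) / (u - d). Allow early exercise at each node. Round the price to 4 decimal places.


dt = T/N = 0.500000
u = exp(sigma*sqrt(dt)) = 1.364963; d = 1/u = 0.732621
p = (exp((r-q)*dt) - d) / (u - d) = 0.455593
Discount per step: exp(-r*dt) = 0.979709
Stock lattice S(k, i) with i counting down-moves:
  k=0: S(0,0) = 8.5500
  k=1: S(1,0) = 11.6704; S(1,1) = 6.2639
  k=2: S(2,0) = 15.9297; S(2,1) = 8.5500; S(2,2) = 4.5891
Terminal payoffs V(N, i) = max(S_T - K, 0):
  V(2,0) = 8.239699; V(2,1) = 0.860000; V(2,2) = 0.000000
Backward induction: V(k, i) = exp(-r*dt) * [p * V(k+1, i) + (1-p) * V(k+1, i+1)]; then take max(V_cont, immediate exercise) for American.
  V(1,0) = exp(-r*dt) * [p*8.239699 + (1-p)*0.860000] = 4.136470; exercise = 3.980430; V(1,0) = max -> 4.136470
  V(1,1) = exp(-r*dt) * [p*0.860000 + (1-p)*0.000000] = 0.383860; exercise = 0.000000; V(1,1) = max -> 0.383860
  V(0,0) = exp(-r*dt) * [p*4.136470 + (1-p)*0.383860] = 2.051044; exercise = 0.860000; V(0,0) = max -> 2.051044

Answer: Price = V(0,0) = 2.0510


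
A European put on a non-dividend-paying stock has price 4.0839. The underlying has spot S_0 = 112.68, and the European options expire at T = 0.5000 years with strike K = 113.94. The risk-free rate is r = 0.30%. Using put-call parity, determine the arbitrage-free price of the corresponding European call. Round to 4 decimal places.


Put-call parity: C - P = S_0 * exp(-qT) - K * exp(-rT).
S_0 * exp(-qT) = 112.6800 * 1.00000000 = 112.68000000
K * exp(-rT) = 113.9400 * 0.99850112 = 113.76921812
C = P + S*exp(-qT) - K*exp(-rT)
C = 4.0839 + 112.68000000 - 113.76921812 = 2.9947

Answer: Call price = 2.9947


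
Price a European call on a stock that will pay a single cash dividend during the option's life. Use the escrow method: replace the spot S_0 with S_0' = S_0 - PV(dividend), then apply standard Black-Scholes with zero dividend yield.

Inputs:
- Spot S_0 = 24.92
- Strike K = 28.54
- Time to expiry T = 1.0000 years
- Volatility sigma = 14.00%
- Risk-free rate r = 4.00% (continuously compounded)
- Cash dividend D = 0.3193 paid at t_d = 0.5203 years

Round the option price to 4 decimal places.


PV(D) = D * exp(-r * t_d) = 0.3193 * 0.97940308 = 0.31272340
S_0' = S_0 - PV(D) = 24.9200 - 0.31272340 = 24.60727660
d1 = (ln(S_0'/K) + (r + sigma^2/2)*T) / (sigma*sqrt(T)) = -0.70331726
d2 = d1 - sigma*sqrt(T) = -0.84331726
exp(-rT) = 0.96078944
N(d1) = 0.24092903; N(d2) = 0.19952552
C = S_0' * N(d1) - K * exp(-rT) * N(d2) = 24.60727660 * 0.24092903 - 28.5400 * 0.96078944 * 0.19952552 = 0.4574

Answer: Price = 0.4574


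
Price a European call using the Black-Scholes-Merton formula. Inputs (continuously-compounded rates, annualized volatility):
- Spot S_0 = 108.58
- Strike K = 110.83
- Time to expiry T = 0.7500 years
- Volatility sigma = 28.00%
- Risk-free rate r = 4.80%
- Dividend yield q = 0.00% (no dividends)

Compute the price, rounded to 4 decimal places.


Answer: Price = 11.2532

Derivation:
d1 = (ln(S/K) + (r - q + 0.5*sigma^2) * T) / (sigma * sqrt(T)) = 0.18512214
d2 = d1 - sigma * sqrt(T) = -0.05736498
exp(-rT) = 0.96464029; exp(-qT) = 1.00000000
C = S_0 * exp(-qT) * N(d1) - K * exp(-rT) * N(d2)
N(d1) = 0.57343338; N(d2) = 0.47712723
C = 108.5800 * 1.00000000 * 0.57343338 - 110.8300 * 0.96464029 * 0.47712723 = 11.2532


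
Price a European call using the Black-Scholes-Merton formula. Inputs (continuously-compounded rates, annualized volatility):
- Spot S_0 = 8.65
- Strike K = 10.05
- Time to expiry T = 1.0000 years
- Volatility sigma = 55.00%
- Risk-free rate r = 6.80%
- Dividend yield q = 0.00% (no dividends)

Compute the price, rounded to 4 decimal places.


Answer: Price = 1.6059

Derivation:
d1 = (ln(S/K) + (r - q + 0.5*sigma^2) * T) / (sigma * sqrt(T)) = 0.12588488
d2 = d1 - sigma * sqrt(T) = -0.42411512
exp(-rT) = 0.93426047; exp(-qT) = 1.00000000
C = S_0 * exp(-qT) * N(d1) - K * exp(-rT) * N(d2)
N(d1) = 0.55008848; N(d2) = 0.33574093
C = 8.6500 * 1.00000000 * 0.55008848 - 10.0500 * 0.93426047 * 0.33574093 = 1.6059


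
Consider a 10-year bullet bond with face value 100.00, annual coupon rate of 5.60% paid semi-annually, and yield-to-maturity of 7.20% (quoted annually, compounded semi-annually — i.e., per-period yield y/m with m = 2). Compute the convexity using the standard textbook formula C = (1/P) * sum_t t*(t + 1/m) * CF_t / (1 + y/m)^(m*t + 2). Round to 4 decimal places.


Coupon per period c = face * coupon_rate / m = 2.800000
Periods per year m = 2; per-period yield y/m = 0.036000
Number of cashflows N = 20
Cashflows (t years, CF_t, discount factor 1/(1+y/m)^(m*t), PV):
  t = 0.5000: CF_t = 2.800000, DF = 0.965251, PV = 2.702703
  t = 1.0000: CF_t = 2.800000, DF = 0.931709, PV = 2.608786
  t = 1.5000: CF_t = 2.800000, DF = 0.899333, PV = 2.518134
  t = 2.0000: CF_t = 2.800000, DF = 0.868082, PV = 2.430631
  t = 2.5000: CF_t = 2.800000, DF = 0.837917, PV = 2.346169
  t = 3.0000: CF_t = 2.800000, DF = 0.808801, PV = 2.264642
  t = 3.5000: CF_t = 2.800000, DF = 0.780696, PV = 2.185948
  t = 4.0000: CF_t = 2.800000, DF = 0.753567, PV = 2.109988
  t = 4.5000: CF_t = 2.800000, DF = 0.727381, PV = 2.036668
  t = 5.0000: CF_t = 2.800000, DF = 0.702106, PV = 1.965896
  t = 5.5000: CF_t = 2.800000, DF = 0.677708, PV = 1.897583
  t = 6.0000: CF_t = 2.800000, DF = 0.654158, PV = 1.831644
  t = 6.5000: CF_t = 2.800000, DF = 0.631427, PV = 1.767996
  t = 7.0000: CF_t = 2.800000, DF = 0.609486, PV = 1.706560
  t = 7.5000: CF_t = 2.800000, DF = 0.588307, PV = 1.647258
  t = 8.0000: CF_t = 2.800000, DF = 0.567863, PV = 1.590018
  t = 8.5000: CF_t = 2.800000, DF = 0.548131, PV = 1.534766
  t = 9.0000: CF_t = 2.800000, DF = 0.529084, PV = 1.481434
  t = 9.5000: CF_t = 2.800000, DF = 0.510699, PV = 1.429956
  t = 10.0000: CF_t = 102.800000, DF = 0.492952, PV = 50.675496
Price P = sum_t PV_t = 88.732273
Convexity numerator sum_t t*(t + 1/m) * CF_t / (1+y/m)^(m*t + 2):
  t = 0.5000: term = 1.259067
  t = 1.0000: term = 3.645946
  t = 1.5000: term = 7.038506
  t = 2.0000: term = 11.323208
  t = 2.5000: term = 16.394607
  t = 3.0000: term = 22.154874
  t = 3.5000: term = 28.513352
  t = 4.0000: term = 35.386123
  t = 4.5000: term = 42.695612
  t = 5.0000: term = 50.370198
  t = 5.5000: term = 58.343859
  t = 6.0000: term = 66.555824
  t = 6.5000: term = 74.950252
  t = 7.0000: term = 83.475927
  t = 7.5000: term = 92.085964
  t = 8.0000: term = 100.737541
  t = 8.5000: term = 109.391635
  t = 9.0000: term = 118.012779
  t = 9.5000: term = 126.568832
  t = 10.0000: term = 4957.557896
Convexity = (1/P) * sum = 6006.462002 / 88.732273 = 67.691966

Answer: Convexity = 67.6920


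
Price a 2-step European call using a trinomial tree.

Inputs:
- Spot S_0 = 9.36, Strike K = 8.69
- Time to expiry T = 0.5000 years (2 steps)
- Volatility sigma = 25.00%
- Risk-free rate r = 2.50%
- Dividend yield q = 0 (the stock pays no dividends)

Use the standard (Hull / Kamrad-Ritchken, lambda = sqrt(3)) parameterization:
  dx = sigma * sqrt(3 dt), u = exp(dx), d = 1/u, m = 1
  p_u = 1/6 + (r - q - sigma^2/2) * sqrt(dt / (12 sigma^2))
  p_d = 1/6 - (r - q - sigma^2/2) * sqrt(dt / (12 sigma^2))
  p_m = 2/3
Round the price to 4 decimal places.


Answer: Price = V(0,0) = 1.1113

Derivation:
dt = T/N = 0.250000; dx = sigma*sqrt(3*dt) = 0.216506
u = exp(dx) = 1.241731; d = 1/u = 0.805327
p_u = 0.163058, p_m = 0.666667, p_d = 0.170275
Discount per step: exp(-r*dt) = 0.993769
Stock lattice S(k, j) with j the centered position index:
  k=0: S(0,+0) = 9.3600
  k=1: S(1,-1) = 7.5379; S(1,+0) = 9.3600; S(1,+1) = 11.6226
  k=2: S(2,-2) = 6.0704; S(2,-1) = 7.5379; S(2,+0) = 9.3600; S(2,+1) = 11.6226; S(2,+2) = 14.4321
Terminal payoffs V(N, j) = max(S_T - K, 0):
  V(2,-2) = 0.000000; V(2,-1) = 0.000000; V(2,+0) = 0.670000; V(2,+1) = 2.932602; V(2,+2) = 5.742145
Backward induction: V(k, j) = exp(-r*dt) * [p_u * V(k+1, j+1) + p_m * V(k+1, j) + p_d * V(k+1, j-1)]
  V(1,-1) = exp(-r*dt) * [p_u*0.670000 + p_m*0.000000 + p_d*0.000000] = 0.108568
  V(1,+0) = exp(-r*dt) * [p_u*2.932602 + p_m*0.670000 + p_d*0.000000] = 0.919089
  V(1,+1) = exp(-r*dt) * [p_u*5.742145 + p_m*2.932602 + p_d*0.670000] = 2.986731
  V(0,+0) = exp(-r*dt) * [p_u*2.986731 + p_m*0.919089 + p_d*0.108568] = 1.111257


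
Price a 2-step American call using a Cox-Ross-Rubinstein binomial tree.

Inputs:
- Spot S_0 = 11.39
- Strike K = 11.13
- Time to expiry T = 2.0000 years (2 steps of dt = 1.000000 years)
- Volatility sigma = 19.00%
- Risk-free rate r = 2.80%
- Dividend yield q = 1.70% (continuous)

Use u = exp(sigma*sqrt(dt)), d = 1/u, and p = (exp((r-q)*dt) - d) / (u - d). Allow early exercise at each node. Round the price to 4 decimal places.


Answer: Price = V(0,0) = 1.3344

Derivation:
dt = T/N = 1.000000
u = exp(sigma*sqrt(dt)) = 1.209250; d = 1/u = 0.826959
p = (exp((r-q)*dt) - d) / (u - d) = 0.481575
Discount per step: exp(-r*dt) = 0.972388
Stock lattice S(k, i) with i counting down-moves:
  k=0: S(0,0) = 11.3900
  k=1: S(1,0) = 13.7734; S(1,1) = 9.4191
  k=2: S(2,0) = 16.6554; S(2,1) = 11.3900; S(2,2) = 7.7892
Terminal payoffs V(N, i) = max(S_T - K, 0):
  V(2,0) = 5.525421; V(2,1) = 0.260000; V(2,2) = 0.000000
Backward induction: V(k, i) = exp(-r*dt) * [p * V(k+1, i) + (1-p) * V(k+1, i+1)]; then take max(V_cont, immediate exercise) for American.
  V(1,0) = exp(-r*dt) * [p*5.525421 + (1-p)*0.260000] = 2.718502; exercise = 2.643353; V(1,0) = max -> 2.718502
  V(1,1) = exp(-r*dt) * [p*0.260000 + (1-p)*0.000000] = 0.121752; exercise = 0.000000; V(1,1) = max -> 0.121752
  V(0,0) = exp(-r*dt) * [p*2.718502 + (1-p)*0.121752] = 1.334392; exercise = 0.260000; V(0,0) = max -> 1.334392


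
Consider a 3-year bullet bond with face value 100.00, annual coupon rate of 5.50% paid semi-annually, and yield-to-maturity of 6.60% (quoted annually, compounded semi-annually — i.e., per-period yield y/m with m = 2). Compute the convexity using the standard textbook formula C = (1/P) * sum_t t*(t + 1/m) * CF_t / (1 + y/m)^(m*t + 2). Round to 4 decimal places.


Answer: Convexity = 8.9822

Derivation:
Coupon per period c = face * coupon_rate / m = 2.750000
Periods per year m = 2; per-period yield y/m = 0.033000
Number of cashflows N = 6
Cashflows (t years, CF_t, discount factor 1/(1+y/m)^(m*t), PV):
  t = 0.5000: CF_t = 2.750000, DF = 0.968054, PV = 2.662149
  t = 1.0000: CF_t = 2.750000, DF = 0.937129, PV = 2.577105
  t = 1.5000: CF_t = 2.750000, DF = 0.907192, PV = 2.494777
  t = 2.0000: CF_t = 2.750000, DF = 0.878211, PV = 2.415079
  t = 2.5000: CF_t = 2.750000, DF = 0.850156, PV = 2.337928
  t = 3.0000: CF_t = 102.750000, DF = 0.822997, PV = 84.562906
Price P = sum_t PV_t = 97.049944
Convexity numerator sum_t t*(t + 1/m) * CF_t / (1+y/m)^(m*t + 2):
  t = 0.5000: term = 1.247388
  t = 1.0000: term = 3.622619
  t = 1.5000: term = 7.013783
  t = 2.0000: term = 11.316204
  t = 2.5000: term = 16.432048
  t = 3.0000: term = 832.086656
Convexity = (1/P) * sum = 871.718699 / 97.049944 = 8.982166


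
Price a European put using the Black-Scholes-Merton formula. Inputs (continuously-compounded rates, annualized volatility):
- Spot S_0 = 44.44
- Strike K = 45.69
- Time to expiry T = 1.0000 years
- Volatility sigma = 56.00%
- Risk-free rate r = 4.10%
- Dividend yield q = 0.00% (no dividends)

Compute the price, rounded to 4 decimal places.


Answer: Price = 9.4454

Derivation:
d1 = (ln(S/K) + (r - q + 0.5*sigma^2) * T) / (sigma * sqrt(T)) = 0.30367948
d2 = d1 - sigma * sqrt(T) = -0.25632052
exp(-rT) = 0.95982913; exp(-qT) = 1.00000000
P = K * exp(-rT) * N(-d2) - S_0 * exp(-qT) * N(-d1)
N(-d1) = 0.38068605; N(-d2) = 0.60114832
P = 45.6900 * 0.95982913 * 0.60114832 - 44.4400 * 1.00000000 * 0.38068605 = 9.4454


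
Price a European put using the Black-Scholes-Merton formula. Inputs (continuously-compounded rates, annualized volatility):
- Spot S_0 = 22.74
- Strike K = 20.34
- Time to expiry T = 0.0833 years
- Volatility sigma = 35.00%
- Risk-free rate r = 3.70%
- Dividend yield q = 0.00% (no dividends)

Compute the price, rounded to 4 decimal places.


d1 = (ln(S/K) + (r - q + 0.5*sigma^2) * T) / (sigma * sqrt(T)) = 1.18516095
d2 = d1 - sigma * sqrt(T) = 1.08414486
exp(-rT) = 0.99692264; exp(-qT) = 1.00000000
P = K * exp(-rT) * N(-d2) - S_0 * exp(-qT) * N(-d1)
N(-d1) = 0.11797691; N(-d2) = 0.13915029
P = 20.3400 * 0.99692264 * 0.13915029 - 22.7400 * 1.00000000 * 0.11797691 = 0.1388

Answer: Price = 0.1388


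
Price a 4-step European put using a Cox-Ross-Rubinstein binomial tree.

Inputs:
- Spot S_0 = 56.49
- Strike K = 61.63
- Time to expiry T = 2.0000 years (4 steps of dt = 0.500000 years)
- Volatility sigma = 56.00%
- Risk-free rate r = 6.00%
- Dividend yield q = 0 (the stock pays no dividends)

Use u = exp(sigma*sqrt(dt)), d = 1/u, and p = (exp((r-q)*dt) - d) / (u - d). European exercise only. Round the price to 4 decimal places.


dt = T/N = 0.500000
u = exp(sigma*sqrt(dt)) = 1.485839; d = 1/u = 0.673020
p = (exp((r-q)*dt) - d) / (u - d) = 0.439746
Discount per step: exp(-r*dt) = 0.970446
Stock lattice S(k, i) with i counting down-moves:
  k=0: S(0,0) = 56.4900
  k=1: S(1,0) = 83.9351; S(1,1) = 38.0189
  k=2: S(2,0) = 124.7140; S(2,1) = 56.4900; S(2,2) = 25.5875
  k=3: S(3,0) = 185.3050; S(3,1) = 83.9351; S(3,2) = 38.0189; S(3,3) = 17.2209
  k=4: S(4,0) = 275.3334; S(4,1) = 124.7140; S(4,2) = 56.4900; S(4,3) = 25.5875; S(4,4) = 11.5900
Terminal payoffs V(N, i) = max(K - S_T, 0):
  V(4,0) = 0.000000; V(4,1) = 0.000000; V(4,2) = 5.140000; V(4,3) = 36.042498; V(4,4) = 50.039979
Backward induction: V(k, i) = exp(-r*dt) * [p * V(k+1, i) + (1-p) * V(k+1, i+1)].
  V(3,0) = exp(-r*dt) * [p*0.000000 + (1-p)*0.000000] = 0.000000
  V(3,1) = exp(-r*dt) * [p*0.000000 + (1-p)*5.140000] = 2.794595
  V(3,2) = exp(-r*dt) * [p*5.140000 + (1-p)*36.042498] = 21.789642
  V(3,3) = exp(-r*dt) * [p*36.042498 + (1-p)*50.039979] = 42.587650
  V(2,0) = exp(-r*dt) * [p*0.000000 + (1-p)*2.794595] = 1.519409
  V(2,1) = exp(-r*dt) * [p*2.794595 + (1-p)*21.789642] = 13.039526
  V(2,2) = exp(-r*dt) * [p*21.789642 + (1-p)*42.587650] = 32.453446
  V(1,0) = exp(-r*dt) * [p*1.519409 + (1-p)*13.039526] = 7.737940
  V(1,1) = exp(-r*dt) * [p*13.039526 + (1-p)*32.453446] = 23.209412
  V(0,0) = exp(-r*dt) * [p*7.737940 + (1-p)*23.209412] = 15.921021

Answer: Price = V(0,0) = 15.9210


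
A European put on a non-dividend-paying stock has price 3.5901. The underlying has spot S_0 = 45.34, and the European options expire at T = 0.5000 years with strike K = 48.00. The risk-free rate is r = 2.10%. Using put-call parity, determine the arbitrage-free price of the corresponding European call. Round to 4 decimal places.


Put-call parity: C - P = S_0 * exp(-qT) - K * exp(-rT).
S_0 * exp(-qT) = 45.3400 * 1.00000000 = 45.34000000
K * exp(-rT) = 48.0000 * 0.98955493 = 47.49863676
C = P + S*exp(-qT) - K*exp(-rT)
C = 3.5901 + 45.34000000 - 47.49863676 = 1.4315

Answer: Call price = 1.4315


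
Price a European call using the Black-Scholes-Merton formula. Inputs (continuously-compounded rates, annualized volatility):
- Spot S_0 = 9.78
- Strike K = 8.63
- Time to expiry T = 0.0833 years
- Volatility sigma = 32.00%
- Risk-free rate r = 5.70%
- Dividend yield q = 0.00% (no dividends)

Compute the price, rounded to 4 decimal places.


d1 = (ln(S/K) + (r - q + 0.5*sigma^2) * T) / (sigma * sqrt(T)) = 1.45205255
d2 = d1 - sigma * sqrt(T) = 1.35969498
exp(-rT) = 0.99526315; exp(-qT) = 1.00000000
C = S_0 * exp(-qT) * N(d1) - K * exp(-rT) * N(d2)
N(d1) = 0.92675650; N(d2) = 0.91303677
C = 9.7800 * 1.00000000 * 0.92675650 - 8.6300 * 0.99526315 * 0.91303677 = 1.2215

Answer: Price = 1.2215


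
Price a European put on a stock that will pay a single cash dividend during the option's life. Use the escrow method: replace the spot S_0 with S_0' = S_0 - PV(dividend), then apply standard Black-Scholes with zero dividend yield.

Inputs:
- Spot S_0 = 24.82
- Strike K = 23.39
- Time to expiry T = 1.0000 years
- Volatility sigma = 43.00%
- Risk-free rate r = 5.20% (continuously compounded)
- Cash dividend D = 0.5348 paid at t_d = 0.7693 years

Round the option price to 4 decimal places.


Answer: Price = 2.9940

Derivation:
PV(D) = D * exp(-r * t_d) = 0.5348 * 0.96078598 = 0.51382834
S_0' = S_0 - PV(D) = 24.8200 - 0.51382834 = 24.30617166
d1 = (ln(S_0'/K) + (r + sigma^2/2)*T) / (sigma*sqrt(T)) = 0.42528306
d2 = d1 - sigma*sqrt(T) = -0.00471694
exp(-rT) = 0.94932887
N(-d1) = 0.33531517; N(-d2) = 0.50188178
P = K * exp(-rT) * N(-d2) - S_0' * N(-d1) = 23.3900 * 0.94932887 * 0.50188178 - 24.30617166 * 0.33531517 = 2.9940


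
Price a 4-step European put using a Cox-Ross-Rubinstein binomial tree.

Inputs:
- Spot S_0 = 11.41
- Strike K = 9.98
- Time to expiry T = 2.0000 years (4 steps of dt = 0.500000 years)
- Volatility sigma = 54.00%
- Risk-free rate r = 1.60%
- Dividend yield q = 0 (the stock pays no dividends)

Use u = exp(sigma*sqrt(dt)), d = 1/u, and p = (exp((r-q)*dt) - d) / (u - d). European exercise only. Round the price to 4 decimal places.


dt = T/N = 0.500000
u = exp(sigma*sqrt(dt)) = 1.464974; d = 1/u = 0.682606
p = (exp((r-q)*dt) - d) / (u - d) = 0.415950
Discount per step: exp(-r*dt) = 0.992032
Stock lattice S(k, i) with i counting down-moves:
  k=0: S(0,0) = 11.4100
  k=1: S(1,0) = 16.7154; S(1,1) = 7.7885
  k=2: S(2,0) = 24.4876; S(2,1) = 11.4100; S(2,2) = 5.3165
  k=3: S(3,0) = 35.8737; S(3,1) = 16.7154; S(3,2) = 7.7885; S(3,3) = 3.6291
  k=4: S(4,0) = 52.5540; S(4,1) = 24.4876; S(4,2) = 11.4100; S(4,3) = 5.3165; S(4,4) = 2.4772
Terminal payoffs V(N, i) = max(K - S_T, 0):
  V(4,0) = 0.000000; V(4,1) = 0.000000; V(4,2) = 0.000000; V(4,3) = 4.663502; V(4,4) = 7.502774
Backward induction: V(k, i) = exp(-r*dt) * [p * V(k+1, i) + (1-p) * V(k+1, i+1)].
  V(3,0) = exp(-r*dt) * [p*0.000000 + (1-p)*0.000000] = 0.000000
  V(3,1) = exp(-r*dt) * [p*0.000000 + (1-p)*0.000000] = 0.000000
  V(3,2) = exp(-r*dt) * [p*0.000000 + (1-p)*4.663502] = 2.702015
  V(3,3) = exp(-r*dt) * [p*4.663502 + (1-p)*7.502774] = 6.271406
  V(2,0) = exp(-r*dt) * [p*0.000000 + (1-p)*0.000000] = 0.000000
  V(2,1) = exp(-r*dt) * [p*0.000000 + (1-p)*2.702015] = 1.565537
  V(2,2) = exp(-r*dt) * [p*2.702015 + (1-p)*6.271406] = 4.748576
  V(1,0) = exp(-r*dt) * [p*0.000000 + (1-p)*1.565537] = 0.907066
  V(1,1) = exp(-r*dt) * [p*1.565537 + (1-p)*4.748576] = 3.397303
  V(0,0) = exp(-r*dt) * [p*0.907066 + (1-p)*3.397303] = 2.342672

Answer: Price = V(0,0) = 2.3427


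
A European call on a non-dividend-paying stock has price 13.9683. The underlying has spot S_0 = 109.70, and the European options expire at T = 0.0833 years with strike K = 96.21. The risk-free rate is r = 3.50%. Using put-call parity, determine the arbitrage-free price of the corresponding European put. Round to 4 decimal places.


Put-call parity: C - P = S_0 * exp(-qT) - K * exp(-rT).
S_0 * exp(-qT) = 109.7000 * 1.00000000 = 109.70000000
K * exp(-rT) = 96.2100 * 0.99708875 = 95.92990825
P = C - S*exp(-qT) + K*exp(-rT)
P = 13.9683 - 109.70000000 + 95.92990825 = 0.1982

Answer: Put price = 0.1982


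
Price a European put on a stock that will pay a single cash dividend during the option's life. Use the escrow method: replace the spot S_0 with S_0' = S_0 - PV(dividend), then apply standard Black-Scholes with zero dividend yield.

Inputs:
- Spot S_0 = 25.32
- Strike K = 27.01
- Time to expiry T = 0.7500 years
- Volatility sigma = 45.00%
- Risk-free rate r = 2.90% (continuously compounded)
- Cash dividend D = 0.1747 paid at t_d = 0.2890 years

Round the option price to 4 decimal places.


PV(D) = D * exp(-r * t_d) = 0.1747 * 0.99165402 = 0.17324196
S_0' = S_0 - PV(D) = 25.3200 - 0.17324196 = 25.14675804
d1 = (ln(S_0'/K) + (r + sigma^2/2)*T) / (sigma*sqrt(T)) = 0.06725314
d2 = d1 - sigma*sqrt(T) = -0.32245830
exp(-rT) = 0.97848483
N(-d1) = 0.47319009; N(-d2) = 0.62644724
P = K * exp(-rT) * N(-d2) - S_0' * N(-d1) = 27.0100 * 0.97848483 * 0.62644724 - 25.14675804 * 0.47319009 = 4.6571

Answer: Price = 4.6571
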